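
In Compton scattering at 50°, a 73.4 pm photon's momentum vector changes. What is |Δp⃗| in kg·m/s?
7.5863e-24 kg·m/s

Photon momentum magnitude is p = h/λ.

Initial momentum:
p₀ = h/λ = 6.6261e-34/7.3400e-11 = 9.0273e-24 kg·m/s

After scattering:
λ' = λ + Δλ = 73.4 + 0.8667 = 74.2667 pm
p' = h/λ' = 6.6261e-34/7.4267e-11 = 8.9220e-24 kg·m/s

Momentum is a vector; the scattered photon's direction makes angle θ = 50° with the incident direction. The magnitude of the vector change Δp⃗ = p⃗₀ − p⃗' is found from the law of cosines:
|Δp⃗|² = p₀² + p'² − 2p₀p'cos θ
|Δp⃗|² = (9.0273e-24)² + (8.9220e-24)² − 2·9.0273e-24·8.9220e-24·cos(50°)
|Δp⃗| = 7.5863e-24 kg·m/s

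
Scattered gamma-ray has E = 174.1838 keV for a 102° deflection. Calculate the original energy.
296.1000 keV

Convert final energy to wavelength (hc ≈ 1239.842 keV·pm):
λ' = hc/E' = 1239.842 / 174.1838 = 7.1180 pm

Calculate the Compton shift:
Δλ = λ_C(1 - cos(102°))
Δλ = 2.4263 × (1 - cos(102°))
Δλ = 2.9308 pm

Initial wavelength:
λ = λ' - Δλ = 7.1180 - 2.9308 = 4.1872 pm

Initial energy:
E = hc/λ = 1239.842 / 4.1872 = 296.1000 keV

(Intermediate values are shown rounded; full precision is carried through to the final answer.)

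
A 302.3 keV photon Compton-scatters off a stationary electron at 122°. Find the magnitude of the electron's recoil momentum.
2.1866e-22 kg·m/s

The electron is initially at rest, so by conservation of momentum:
p⃗_e = p⃗₀ − p⃗'  (incident photon momentum minus scattered photon momentum)

Photon momentum magnitudes (p = h/λ = E/c):
λ₀ = hc/E₀ = 4.1014 pm → p₀ = h/λ₀ = 1.6156e-22 kg·m/s
Δλ = λ_C(1 − cos 122°) = 3.7121 pm
λ' = 7.8134 pm → p' = h/λ' = 8.4804e-23 kg·m/s

The scattered photon makes angle θ = 122° with the incident direction, so by the law of cosines:
|p⃗_e|² = p₀² + p'² − 2p₀p'cos θ
|p⃗_e|² = (1.6156e-22)² + (8.4804e-23)² − 2·1.6156e-22·8.4804e-23·cos(122°)
|p⃗_e| = 2.1866e-22 kg·m/s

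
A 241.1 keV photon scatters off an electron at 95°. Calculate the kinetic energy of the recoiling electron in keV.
81.7417 keV

By energy conservation: K_e = E_initial - E_final

First find the scattered photon energy:
Initial wavelength: λ = hc/E = 5.1424 pm
Compton shift: Δλ = λ_C(1 - cos(95°)) = 2.6378 pm
Final wavelength: λ' = 5.1424 + 2.6378 = 7.7802 pm
Final photon energy: E' = hc/λ' = 159.3583 keV

Electron kinetic energy:
K_e = E - E' = 241.1000 - 159.3583 = 81.7417 keV

(Intermediate values are shown rounded; full precision is carried through to the final answer.)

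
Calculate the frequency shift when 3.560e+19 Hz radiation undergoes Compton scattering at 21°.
6.685e+17 Hz (decrease)

Convert frequency to wavelength (c = 299792458 m/s):
λ₀ = c/f₀ = 299792458/3.560e+19 = 8.4211365e-12 m = 8.4211 pm

Calculate Compton shift:
Δλ = λ_C(1 - cos(21°)) = 0.1612 pm

Final wavelength:
λ' = λ₀ + Δλ = 8.4211 + 0.1612 = 8.5823 pm

Final frequency:
f' = c/λ' = 299792458/8.5822910e-12 = 3.4931519e+19 Hz

Frequency shift (decrease):
Δf = f₀ - f' = 3.560e+19 - 3.4931519e+19 = 6.685e+17 Hz

(Intermediate values are shown rounded; full precision is carried through to the final answer.)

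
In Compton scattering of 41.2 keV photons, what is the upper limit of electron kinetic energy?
5.7211 keV

Maximum energy transfer occurs at θ = 180° (backscattering).

Initial photon: E₀ = 41.2 keV → λ₀ = 30.0933 pm

Maximum Compton shift (at 180°):
Δλ_max = 2λ_C = 2 × 2.4263 = 4.8526 pm

Final wavelength:
λ' = 30.0933 + 4.8526 = 34.9459 pm

Minimum photon energy (maximum energy to electron):
E'_min = hc/λ' = 35.4789 keV

Maximum electron kinetic energy:
K_max = E₀ - E'_min = 41.2000 - 35.4789 = 5.7211 keV

(Intermediate values are shown rounded; full precision is carried through to the final answer.)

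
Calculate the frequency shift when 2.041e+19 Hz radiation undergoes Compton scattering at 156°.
4.902e+18 Hz (decrease)

Convert frequency to wavelength (c = 299792458 m/s):
λ₀ = c/f₀ = 299792458/2.041e+19 = 1.4688508e-11 m = 14.6885 pm

Calculate Compton shift:
Δλ = λ_C(1 - cos(156°)) = 4.6429 pm

Final wavelength:
λ' = λ₀ + Δλ = 14.6885 + 4.6429 = 19.3314 pm

Final frequency:
f' = c/λ' = 299792458/1.9331363e-11 = 1.5508087e+19 Hz

Frequency shift (decrease):
Δf = f₀ - f' = 2.041e+19 - 1.5508087e+19 = 4.902e+18 Hz

(Intermediate values are shown rounded; full precision is carried through to the final answer.)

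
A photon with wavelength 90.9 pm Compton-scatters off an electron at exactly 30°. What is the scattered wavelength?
91.2251 pm

Using the Compton formula: λ' = λ + λ_C(1 − cos θ)

For θ = 30°, cos θ = √3/2 (exact) ≈ 0.8660, so:
1 − cos 30° = 1 − (√3/2) ≈ 0.1340

Δλ = λ_C × 0.1340 = 2.4263 × 0.1340 = 0.3251 pm

λ' = 90.9 + 0.3251 = 91.2251 pm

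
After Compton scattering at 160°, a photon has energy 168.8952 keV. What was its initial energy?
470.5998 keV

Convert final energy to wavelength (hc ≈ 1239.842 keV·pm):
λ' = hc/E' = 1239.842 / 168.8952 = 7.3409 pm

Calculate the Compton shift:
Δλ = λ_C(1 - cos(160°))
Δλ = 2.4263 × (1 - cos(160°))
Δλ = 4.7063 pm

Initial wavelength:
λ = λ' - Δλ = 7.3409 - 4.7063 = 2.6346 pm

Initial energy:
E = hc/λ = 1239.842 / 2.6346 = 470.5998 keV

(Intermediate values are shown rounded; full precision is carried through to the final answer.)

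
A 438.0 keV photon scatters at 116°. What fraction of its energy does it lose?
0.5522 (or 55.22%)

Calculate initial and final photon energies:

Initial: E₀ = 438.0 keV → λ₀ = 2.8307 pm
Compton shift: Δλ = 3.4899 pm
Final wavelength: λ' = 6.3206 pm
Final energy: E' = 196.1582 keV

Fractional energy loss:
(E₀ - E')/E₀ = (438.0000 - 196.1582)/438.0000
= 241.8418/438.0000
= 0.5522
= 55.22%

(Intermediate values are shown rounded; full precision is carried through to the final answer.)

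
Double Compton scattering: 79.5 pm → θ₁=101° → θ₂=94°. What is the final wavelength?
84.9848 pm

Apply Compton shift twice:

First scattering at θ₁ = 101°:
Δλ₁ = λ_C(1 - cos(101°))
Δλ₁ = 2.4263 × 1.1908
Δλ₁ = 2.8893 pm

After first scattering:
λ₁ = 79.5 + 2.8893 = 82.3893 pm

Second scattering at θ₂ = 94°:
Δλ₂ = λ_C(1 - cos(94°))
Δλ₂ = 2.4263 × 1.0698
Δλ₂ = 2.5956 pm

Final wavelength:
λ₂ = 82.3893 + 2.5956 = 84.9848 pm

Total shift: Δλ_total = 2.8893 + 2.5956 = 5.4848 pm

(Intermediate values are shown rounded; full precision is carried through to the final answer.)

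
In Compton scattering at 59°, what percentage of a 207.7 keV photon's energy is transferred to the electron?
0.1647 (or 16.47%)

Calculate initial and final photon energies:

Initial: E₀ = 207.7 keV → λ₀ = 5.9694 pm
Compton shift: Δλ = 1.1767 pm
Final wavelength: λ' = 7.1461 pm
Final energy: E' = 173.5002 keV

Fractional energy loss:
(E₀ - E')/E₀ = (207.7000 - 173.5002)/207.7000
= 34.1998/207.7000
= 0.1647
= 16.47%

(Intermediate values are shown rounded; full precision is carried through to the final answer.)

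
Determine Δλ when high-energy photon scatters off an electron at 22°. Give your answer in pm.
0.1767 pm

Using the Compton scattering formula:
Δλ = λ_C(1 - cos θ)

where λ_C = h/(m_e·c) ≈ 2.4263 pm is the Compton wavelength of an electron.

For θ = 22°:
cos(22°) = 0.9272
1 - cos(22°) = 0.0728

Δλ = 2.4263 × 0.0728
Δλ = 0.1767 pm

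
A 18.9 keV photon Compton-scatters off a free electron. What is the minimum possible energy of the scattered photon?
17.5982 keV (at θ = 180°)

The scattered photon has minimum energy when its wavelength is maximum, i.e., when the Compton shift Δλ = λ_C(1 − cos θ) is maximum. This occurs at θ = 180° (backscattering), giving Δλ_max = 2λ_C = 4.8526 pm.

Initial wavelength: λ₀ = hc/E₀ = 65.6001 pm
Maximum final wavelength: λ'_max = λ₀ + 2λ_C = 65.6001 + 4.8526 = 70.4527 pm
Minimum final energy: E'_min = hc/λ'_max = 17.5982 keV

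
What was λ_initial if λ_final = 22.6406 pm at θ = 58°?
21.5000 pm

From λ' = λ + Δλ, we have λ = λ' - Δλ

First calculate the Compton shift:
Δλ = λ_C(1 - cos θ)
Δλ = 2.4263 × (1 - cos(58°))
Δλ = 2.4263 × 0.4701
Δλ = 1.1406 pm

Initial wavelength:
λ = λ' - Δλ
λ = 22.6406 - 1.1406
λ = 21.5000 pm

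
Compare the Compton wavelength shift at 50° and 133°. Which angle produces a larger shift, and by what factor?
133° produces the larger shift by a factor of 4.709

Calculate both shifts using Δλ = λ_C(1 - cos θ):

For θ₁ = 50°:
Δλ₁ = 2.4263 × (1 - cos(50°))
Δλ₁ = 2.4263 × 0.3572
Δλ₁ = 0.8667 pm

For θ₂ = 133°:
Δλ₂ = 2.4263 × (1 - cos(133°))
Δλ₂ = 2.4263 × 1.6820
Δλ₂ = 4.0810 pm

The 133° angle produces the larger shift.
Ratio: 4.0810/0.8667 = 4.709

(Intermediate values are shown rounded; full precision is carried through to the final answer.)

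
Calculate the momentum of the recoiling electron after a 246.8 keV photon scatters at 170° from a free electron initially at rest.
1.9856e-22 kg·m/s

The electron is initially at rest, so by conservation of momentum:
p⃗_e = p⃗₀ − p⃗'  (incident photon momentum minus scattered photon momentum)

Photon momentum magnitudes (p = h/λ = E/c):
λ₀ = hc/E₀ = 5.0237 pm → p₀ = h/λ₀ = 1.3190e-22 kg·m/s
Δλ = λ_C(1 − cos 170°) = 4.8158 pm
λ' = 9.8394 pm → p' = h/λ' = 6.7342e-23 kg·m/s

The scattered photon makes angle θ = 170° with the incident direction, so by the law of cosines:
|p⃗_e|² = p₀² + p'² − 2p₀p'cos θ
|p⃗_e|² = (1.3190e-22)² + (6.7342e-23)² − 2·1.3190e-22·6.7342e-23·cos(170°)
|p⃗_e| = 1.9856e-22 kg·m/s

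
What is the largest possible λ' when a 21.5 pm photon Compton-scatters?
26.3526 pm (at θ = 180°)

The Compton shift is Δλ = λ_C(1 − cos θ).

Since cos θ ranges from −1 to 1, the factor (1 − cos θ) ranges from 0 to 2; the maximum shift occurs at θ = 180° (backscattering):
Δλ_max = 2λ_C = 2 × 2.4263 pm = 4.8526 pm

Maximum scattered wavelength:
λ'_max = λ₀ + Δλ_max = 21.5 + 4.8526 = 26.3526 pm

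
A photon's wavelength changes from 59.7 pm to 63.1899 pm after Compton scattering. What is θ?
116.00°

First find the wavelength shift:
Δλ = λ' - λ = 63.1899 - 59.7 = 3.4899 pm

Using Δλ = λ_C(1 - cos θ), with λ_C = h/(m_e·c) ≈ 2.42631024 pm:
cos θ = 1 - Δλ/λ_C
cos θ = 1 - 3.4899/2.42631024
cos θ = -0.438357

θ = arccos(-0.438357)
θ = 116.00°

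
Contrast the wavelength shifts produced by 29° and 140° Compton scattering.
140° produces the larger shift by a factor of 14.086

Calculate both shifts using Δλ = λ_C(1 - cos θ):

For θ₁ = 29°:
Δλ₁ = 2.4263 × (1 - cos(29°))
Δλ₁ = 2.4263 × 0.1254
Δλ₁ = 0.3042 pm

For θ₂ = 140°:
Δλ₂ = 2.4263 × (1 - cos(140°))
Δλ₂ = 2.4263 × 1.7660
Δλ₂ = 4.2850 pm

The 140° angle produces the larger shift.
Ratio: 4.2850/0.3042 = 14.086

(Intermediate values are shown rounded; full precision is carried through to the final answer.)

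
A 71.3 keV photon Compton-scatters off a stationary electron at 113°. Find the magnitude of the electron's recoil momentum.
5.8486e-23 kg·m/s

The electron is initially at rest, so by conservation of momentum:
p⃗_e = p⃗₀ − p⃗'  (incident photon momentum minus scattered photon momentum)

Photon momentum magnitudes (p = h/λ = E/c):
λ₀ = hc/E₀ = 17.3891 pm → p₀ = h/λ₀ = 3.8105e-23 kg·m/s
Δλ = λ_C(1 − cos 113°) = 3.3743 pm
λ' = 20.7634 pm → p' = h/λ' = 3.1912e-23 kg·m/s

The scattered photon makes angle θ = 113° with the incident direction, so by the law of cosines:
|p⃗_e|² = p₀² + p'² − 2p₀p'cos θ
|p⃗_e|² = (3.8105e-23)² + (3.1912e-23)² − 2·3.8105e-23·3.1912e-23·cos(113°)
|p⃗_e| = 5.8486e-23 kg·m/s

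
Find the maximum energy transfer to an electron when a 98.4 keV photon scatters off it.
27.3596 keV

Maximum energy transfer occurs at θ = 180° (backscattering).

Initial photon: E₀ = 98.4 keV → λ₀ = 12.6000 pm

Maximum Compton shift (at 180°):
Δλ_max = 2λ_C = 2 × 2.4263 = 4.8526 pm

Final wavelength:
λ' = 12.6000 + 4.8526 = 17.4526 pm

Minimum photon energy (maximum energy to electron):
E'_min = hc/λ' = 71.0404 keV

Maximum electron kinetic energy:
K_max = E₀ - E'_min = 98.4000 - 71.0404 = 27.3596 keV

(Intermediate values are shown rounded; full precision is carried through to the final answer.)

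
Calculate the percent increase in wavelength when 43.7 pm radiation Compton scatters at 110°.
7.4512%

Calculate the Compton shift:
Δλ = λ_C(1 - cos(110°))
Δλ = 2.4263 × (1 - cos(110°))
Δλ = 2.4263 × 1.3420
Δλ = 3.2562 pm

Percentage change:
(Δλ/λ₀) × 100 = (3.2562/43.7) × 100
= 7.4512%

(Intermediate values are shown rounded; full precision is carried through to the final answer.)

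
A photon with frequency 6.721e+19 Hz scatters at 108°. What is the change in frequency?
2.795e+19 Hz (decrease)

Convert frequency to wavelength (c = 299792458 m/s):
λ₀ = c/f₀ = 299792458/6.721e+19 = 4.4605335e-12 m = 4.4605 pm

Calculate Compton shift:
Δλ = λ_C(1 - cos(108°)) = 3.1761 pm

Final wavelength:
λ' = λ₀ + Δλ = 4.4605 + 3.1761 = 7.6366 pm

Final frequency:
f' = c/λ' = 299792458/7.6366149e-12 = 3.9257245e+19 Hz

Frequency shift (decrease):
Δf = f₀ - f' = 6.721e+19 - 3.9257245e+19 = 2.795e+19 Hz

(Intermediate values are shown rounded; full precision is carried through to the final answer.)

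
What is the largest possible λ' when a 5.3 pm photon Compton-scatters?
10.1526 pm (at θ = 180°)

The Compton shift is Δλ = λ_C(1 − cos θ).

Since cos θ ranges from −1 to 1, the factor (1 − cos θ) ranges from 0 to 2; the maximum shift occurs at θ = 180° (backscattering):
Δλ_max = 2λ_C = 2 × 2.4263 pm = 4.8526 pm

Maximum scattered wavelength:
λ'_max = λ₀ + Δλ_max = 5.3 + 4.8526 = 10.1526 pm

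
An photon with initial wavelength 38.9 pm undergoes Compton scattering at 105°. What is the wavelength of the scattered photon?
41.9543 pm

Using the Compton scattering formula:
λ' = λ + Δλ = λ + λ_C(1 - cos θ)

Given:
- Initial wavelength λ = 38.9 pm
- Scattering angle θ = 105°
- Compton wavelength λ_C ≈ 2.4263 pm

Calculate the shift:
Δλ = 2.4263 × (1 - cos(105°))
Δλ = 2.4263 × 1.2588
Δλ = 3.0543 pm

Final wavelength:
λ' = 38.9 + 3.0543 = 41.9543 pm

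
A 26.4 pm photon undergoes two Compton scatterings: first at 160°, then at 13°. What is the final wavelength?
31.1685 pm

Apply Compton shift twice:

First scattering at θ₁ = 160°:
Δλ₁ = λ_C(1 - cos(160°))
Δλ₁ = 2.4263 × 1.9397
Δλ₁ = 4.7063 pm

After first scattering:
λ₁ = 26.4 + 4.7063 = 31.1063 pm

Second scattering at θ₂ = 13°:
Δλ₂ = λ_C(1 - cos(13°))
Δλ₂ = 2.4263 × 0.0256
Δλ₂ = 0.0622 pm

Final wavelength:
λ₂ = 31.1063 + 0.0622 = 31.1685 pm

Total shift: Δλ_total = 4.7063 + 0.0622 = 4.7685 pm

(Intermediate values are shown rounded; full precision is carried through to the final answer.)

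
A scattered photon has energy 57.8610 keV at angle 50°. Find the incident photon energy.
60.3000 keV

Convert final energy to wavelength (hc ≈ 1239.842 keV·pm):
λ' = hc/E' = 1239.842 / 57.8610 = 21.4279 pm

Calculate the Compton shift:
Δλ = λ_C(1 - cos(50°))
Δλ = 2.4263 × (1 - cos(50°))
Δλ = 0.8667 pm

Initial wavelength:
λ = λ' - Δλ = 21.4279 - 0.8667 = 20.5612 pm

Initial energy:
E = hc/λ = 1239.842 / 20.5612 = 60.3000 keV

(Intermediate values are shown rounded; full precision is carried through to the final answer.)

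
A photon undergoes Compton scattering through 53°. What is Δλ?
0.9661 pm

Using the Compton scattering formula:
Δλ = λ_C(1 - cos θ)

where λ_C = h/(m_e·c) ≈ 2.4263 pm is the Compton wavelength of an electron.

For θ = 53°:
cos(53°) = 0.6018
1 - cos(53°) = 0.3982

Δλ = 2.4263 × 0.3982
Δλ = 0.9661 pm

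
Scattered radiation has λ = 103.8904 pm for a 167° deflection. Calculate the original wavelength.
99.1000 pm

From λ' = λ + Δλ, we have λ = λ' - Δλ

First calculate the Compton shift:
Δλ = λ_C(1 - cos θ)
Δλ = 2.4263 × (1 - cos(167°))
Δλ = 2.4263 × 1.9744
Δλ = 4.7904 pm

Initial wavelength:
λ = λ' - Δλ
λ = 103.8904 - 4.7904
λ = 99.1000 pm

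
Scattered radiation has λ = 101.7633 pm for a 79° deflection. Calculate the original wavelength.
99.8000 pm

From λ' = λ + Δλ, we have λ = λ' - Δλ

First calculate the Compton shift:
Δλ = λ_C(1 - cos θ)
Δλ = 2.4263 × (1 - cos(79°))
Δλ = 2.4263 × 0.8092
Δλ = 1.9633 pm

Initial wavelength:
λ = λ' - Δλ
λ = 101.7633 - 1.9633
λ = 99.8000 pm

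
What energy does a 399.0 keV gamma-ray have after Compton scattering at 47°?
319.6339 keV

First convert energy to wavelength:
λ = hc/E, with hc ≈ 1239.842 keV·pm (i.e. 1239.842 eV·nm)

For E = 399.0 keV = 399000 eV:
λ = 1239.842 keV·pm / 399.0 keV
λ = 3.1074 pm

Calculate the Compton shift:
Δλ = λ_C(1 - cos(47°)) = 2.4263 × 0.3180
Δλ = 0.7716 pm

Final wavelength:
λ' = 3.1074 + 0.7716 = 3.8789 pm

Final energy:
E' = hc/λ' = 1239.842 / 3.8789 = 319.6339 keV

(Intermediate values are shown rounded; full precision is carried through to the final answer.)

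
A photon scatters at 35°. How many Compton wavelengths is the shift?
0.1808 λ_C

The Compton shift formula is:
Δλ = λ_C(1 - cos θ)

Dividing both sides by λ_C:
Δλ/λ_C = 1 - cos θ

For θ = 35°:
Δλ/λ_C = 1 - cos(35°)
Δλ/λ_C = 1 - 0.8192
Δλ/λ_C = 0.1808

This means the shift is 0.1808 × λ_C = 0.4388 pm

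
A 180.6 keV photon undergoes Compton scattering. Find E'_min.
105.8089 keV (at θ = 180°)

The scattered photon has minimum energy when its wavelength is maximum, i.e., when the Compton shift Δλ = λ_C(1 − cos θ) is maximum. This occurs at θ = 180° (backscattering), giving Δλ_max = 2λ_C = 4.8526 pm.

Initial wavelength: λ₀ = hc/E₀ = 6.8651 pm
Maximum final wavelength: λ'_max = λ₀ + 2λ_C = 6.8651 + 4.8526 = 11.7177 pm
Minimum final energy: E'_min = hc/λ'_max = 105.8089 keV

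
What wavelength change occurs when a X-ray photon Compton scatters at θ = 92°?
2.5110 pm

Using the Compton scattering formula:
Δλ = λ_C(1 - cos θ)

where λ_C = h/(m_e·c) ≈ 2.4263 pm is the Compton wavelength of an electron.

For θ = 92°:
cos(92°) = -0.0349
1 - cos(92°) = 1.0349

Δλ = 2.4263 × 1.0349
Δλ = 2.5110 pm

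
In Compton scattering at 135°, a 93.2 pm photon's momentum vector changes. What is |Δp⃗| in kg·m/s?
1.2858e-23 kg·m/s

Photon momentum magnitude is p = h/λ.

Initial momentum:
p₀ = h/λ = 6.6261e-34/9.3200e-11 = 7.1095e-24 kg·m/s

After scattering:
λ' = λ + Δλ = 93.2 + 4.1420 = 97.3420 pm
p' = h/λ' = 6.6261e-34/9.7342e-11 = 6.8070e-24 kg·m/s

Momentum is a vector; the scattered photon's direction makes angle θ = 135° with the incident direction. The magnitude of the vector change Δp⃗ = p⃗₀ − p⃗' is found from the law of cosines:
|Δp⃗|² = p₀² + p'² − 2p₀p'cos θ
|Δp⃗|² = (7.1095e-24)² + (6.8070e-24)² − 2·7.1095e-24·6.8070e-24·cos(135°)
|Δp⃗| = 1.2858e-23 kg·m/s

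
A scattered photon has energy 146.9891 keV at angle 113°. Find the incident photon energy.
245.0000 keV

Convert final energy to wavelength (hc ≈ 1239.842 keV·pm):
λ' = hc/E' = 1239.842 / 146.9891 = 8.4349 pm

Calculate the Compton shift:
Δλ = λ_C(1 - cos(113°))
Δλ = 2.4263 × (1 - cos(113°))
Δλ = 3.3743 pm

Initial wavelength:
λ = λ' - Δλ = 8.4349 - 3.3743 = 5.0606 pm

Initial energy:
E = hc/λ = 1239.842 / 5.0606 = 245.0000 keV

(Intermediate values are shown rounded; full precision is carried through to the final answer.)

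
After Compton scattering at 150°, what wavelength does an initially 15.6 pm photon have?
20.1276 pm

Using the Compton formula: λ' = λ + λ_C(1 − cos θ)

For θ = 150°, cos θ = -√3/2 (exact) ≈ -0.8660, so:
1 − cos 150° = 1 − (-√3/2) ≈ 1.8660

Δλ = λ_C × 1.8660 = 2.4263 × 1.8660 = 4.5276 pm

λ' = 15.6 + 4.5276 = 20.1276 pm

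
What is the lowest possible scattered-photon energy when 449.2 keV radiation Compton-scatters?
162.8643 keV (at θ = 180°)

The scattered photon has minimum energy when its wavelength is maximum, i.e., when the Compton shift Δλ = λ_C(1 − cos θ) is maximum. This occurs at θ = 180° (backscattering), giving Δλ_max = 2λ_C = 4.8526 pm.

Initial wavelength: λ₀ = hc/E₀ = 2.7601 pm
Maximum final wavelength: λ'_max = λ₀ + 2λ_C = 2.7601 + 4.8526 = 7.6127 pm
Minimum final energy: E'_min = hc/λ'_max = 162.8643 keV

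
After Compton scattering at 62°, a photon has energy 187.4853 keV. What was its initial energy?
232.8000 keV

Convert final energy to wavelength (hc ≈ 1239.842 keV·pm):
λ' = hc/E' = 1239.842 / 187.4853 = 6.6130 pm

Calculate the Compton shift:
Δλ = λ_C(1 - cos(62°))
Δλ = 2.4263 × (1 - cos(62°))
Δλ = 1.2872 pm

Initial wavelength:
λ = λ' - Δλ = 6.6130 - 1.2872 = 5.3258 pm

Initial energy:
E = hc/λ = 1239.842 / 5.3258 = 232.8000 keV

(Intermediate values are shown rounded; full precision is carried through to the final answer.)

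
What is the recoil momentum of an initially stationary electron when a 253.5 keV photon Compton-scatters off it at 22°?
5.1011e-23 kg·m/s

The electron is initially at rest, so by conservation of momentum:
p⃗_e = p⃗₀ − p⃗'  (incident photon momentum minus scattered photon momentum)

Photon momentum magnitudes (p = h/λ = E/c):
λ₀ = hc/E₀ = 4.8909 pm → p₀ = h/λ₀ = 1.3548e-22 kg·m/s
Δλ = λ_C(1 − cos 22°) = 0.1767 pm
λ' = 5.0676 pm → p' = h/λ' = 1.3075e-22 kg·m/s

The scattered photon makes angle θ = 22° with the incident direction, so by the law of cosines:
|p⃗_e|² = p₀² + p'² − 2p₀p'cos θ
|p⃗_e|² = (1.3548e-22)² + (1.3075e-22)² − 2·1.3548e-22·1.3075e-22·cos(22°)
|p⃗_e| = 5.1011e-23 kg·m/s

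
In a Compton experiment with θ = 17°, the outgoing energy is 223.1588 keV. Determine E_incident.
227.5000 keV

Convert final energy to wavelength (hc ≈ 1239.842 keV·pm):
λ' = hc/E' = 1239.842 / 223.1588 = 5.5559 pm

Calculate the Compton shift:
Δλ = λ_C(1 - cos(17°))
Δλ = 2.4263 × (1 - cos(17°))
Δλ = 0.1060 pm

Initial wavelength:
λ = λ' - Δλ = 5.5559 - 0.1060 = 5.4499 pm

Initial energy:
E = hc/λ = 1239.842 / 5.4499 = 227.5000 keV

(Intermediate values are shown rounded; full precision is carried through to the final answer.)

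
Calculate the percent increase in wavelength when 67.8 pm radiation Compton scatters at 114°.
5.0342%

Calculate the Compton shift:
Δλ = λ_C(1 - cos(114°))
Δλ = 2.4263 × (1 - cos(114°))
Δλ = 2.4263 × 1.4067
Δλ = 3.4132 pm

Percentage change:
(Δλ/λ₀) × 100 = (3.4132/67.8) × 100
= 5.0342%

(Intermediate values are shown rounded; full precision is carried through to the final answer.)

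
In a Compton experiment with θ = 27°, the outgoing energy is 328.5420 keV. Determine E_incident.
353.3000 keV

Convert final energy to wavelength (hc ≈ 1239.842 keV·pm):
λ' = hc/E' = 1239.842 / 328.5420 = 3.7738 pm

Calculate the Compton shift:
Δλ = λ_C(1 - cos(27°))
Δλ = 2.4263 × (1 - cos(27°))
Δλ = 0.2645 pm

Initial wavelength:
λ = λ' - Δλ = 3.7738 - 0.2645 = 3.5093 pm

Initial energy:
E = hc/λ = 1239.842 / 3.5093 = 353.3000 keV

(Intermediate values are shown rounded; full precision is carried through to the final answer.)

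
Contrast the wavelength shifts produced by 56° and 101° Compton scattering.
101° produces the larger shift by a factor of 2.701

Calculate both shifts using Δλ = λ_C(1 - cos θ):

For θ₁ = 56°:
Δλ₁ = 2.4263 × (1 - cos(56°))
Δλ₁ = 2.4263 × 0.4408
Δλ₁ = 1.0695 pm

For θ₂ = 101°:
Δλ₂ = 2.4263 × (1 - cos(101°))
Δλ₂ = 2.4263 × 1.1908
Δλ₂ = 2.8893 pm

The 101° angle produces the larger shift.
Ratio: 2.8893/1.0695 = 2.701

(Intermediate values are shown rounded; full precision is carried through to the final answer.)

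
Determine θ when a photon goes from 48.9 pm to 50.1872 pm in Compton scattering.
62.00°

First find the wavelength shift:
Δλ = λ' - λ = 50.1872 - 48.9 = 1.2872 pm

Using Δλ = λ_C(1 - cos θ), with λ_C = h/(m_e·c) ≈ 2.42631024 pm:
cos θ = 1 - Δλ/λ_C
cos θ = 1 - 1.2872/2.42631024
cos θ = 0.469483

θ = arccos(0.469483)
θ = 62.00°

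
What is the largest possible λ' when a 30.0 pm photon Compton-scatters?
34.8526 pm (at θ = 180°)

The Compton shift is Δλ = λ_C(1 − cos θ).

Since cos θ ranges from −1 to 1, the factor (1 − cos θ) ranges from 0 to 2; the maximum shift occurs at θ = 180° (backscattering):
Δλ_max = 2λ_C = 2 × 2.4263 pm = 4.8526 pm

Maximum scattered wavelength:
λ'_max = λ₀ + Δλ_max = 30.0 + 4.8526 = 34.8526 pm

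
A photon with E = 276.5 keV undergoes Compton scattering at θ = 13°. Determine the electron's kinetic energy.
3.7821 keV

By energy conservation: K_e = E_initial - E_final

First find the scattered photon energy:
Initial wavelength: λ = hc/E = 4.4841 pm
Compton shift: Δλ = λ_C(1 - cos(13°)) = 0.0622 pm
Final wavelength: λ' = 4.4841 + 0.0622 = 4.5462 pm
Final photon energy: E' = hc/λ' = 272.7179 keV

Electron kinetic energy:
K_e = E - E' = 276.5000 - 272.7179 = 3.7821 keV

(Intermediate values are shown rounded; full precision is carried through to the final answer.)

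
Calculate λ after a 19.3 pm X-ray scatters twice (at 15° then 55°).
20.4173 pm

Apply Compton shift twice:

First scattering at θ₁ = 15°:
Δλ₁ = λ_C(1 - cos(15°))
Δλ₁ = 2.4263 × 0.0341
Δλ₁ = 0.0827 pm

After first scattering:
λ₁ = 19.3 + 0.0827 = 19.3827 pm

Second scattering at θ₂ = 55°:
Δλ₂ = λ_C(1 - cos(55°))
Δλ₂ = 2.4263 × 0.4264
Δλ₂ = 1.0346 pm

Final wavelength:
λ₂ = 19.3827 + 1.0346 = 20.4173 pm

Total shift: Δλ_total = 0.0827 + 1.0346 = 1.1173 pm

(Intermediate values are shown rounded; full precision is carried through to the final answer.)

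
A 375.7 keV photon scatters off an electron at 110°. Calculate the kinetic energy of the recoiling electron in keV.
186.5914 keV

By energy conservation: K_e = E_initial - E_final

First find the scattered photon energy:
Initial wavelength: λ = hc/E = 3.3001 pm
Compton shift: Δλ = λ_C(1 - cos(110°)) = 3.2562 pm
Final wavelength: λ' = 3.3001 + 3.2562 = 6.5562 pm
Final photon energy: E' = hc/λ' = 189.1086 keV

Electron kinetic energy:
K_e = E - E' = 375.7000 - 189.1086 = 186.5914 keV

(Intermediate values are shown rounded; full precision is carried through to the final answer.)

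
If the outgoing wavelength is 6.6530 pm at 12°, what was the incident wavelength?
6.6000 pm

From λ' = λ + Δλ, we have λ = λ' - Δλ

First calculate the Compton shift:
Δλ = λ_C(1 - cos θ)
Δλ = 2.4263 × (1 - cos(12°))
Δλ = 2.4263 × 0.0219
Δλ = 0.0530 pm

Initial wavelength:
λ = λ' - Δλ
λ = 6.6530 - 0.0530
λ = 6.6000 pm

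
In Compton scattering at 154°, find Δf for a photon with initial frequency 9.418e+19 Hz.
5.570e+19 Hz (decrease)

Convert frequency to wavelength (c = 299792458 m/s):
λ₀ = c/f₀ = 299792458/9.418e+19 = 3.1831860e-12 m = 3.1832 pm

Calculate Compton shift:
Δλ = λ_C(1 - cos(154°)) = 4.6071 pm

Final wavelength:
λ' = λ₀ + Δλ = 3.1832 + 4.6071 = 7.7902 pm

Final frequency:
f' = c/λ' = 299792458/7.7902494e-12 = 3.8483037e+19 Hz

Frequency shift (decrease):
Δf = f₀ - f' = 9.418e+19 - 3.8483037e+19 = 5.570e+19 Hz

(Intermediate values are shown rounded; full precision is carried through to the final answer.)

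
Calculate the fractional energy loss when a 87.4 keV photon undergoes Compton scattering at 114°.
0.1939 (or 19.39%)

Calculate initial and final photon energies:

Initial: E₀ = 87.4 keV → λ₀ = 14.1858 pm
Compton shift: Δλ = 3.4132 pm
Final wavelength: λ' = 17.5990 pm
Final energy: E' = 70.4495 keV

Fractional energy loss:
(E₀ - E')/E₀ = (87.4000 - 70.4495)/87.4000
= 16.9505/87.4000
= 0.1939
= 19.39%

(Intermediate values are shown rounded; full precision is carried through to the final answer.)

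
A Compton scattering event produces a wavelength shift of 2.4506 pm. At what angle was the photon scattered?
90.57°

From the Compton formula Δλ = λ_C(1 - cos θ), we can solve for θ:

cos θ = 1 - Δλ/λ_C

Given:
- Δλ = 2.4506 pm
- λ_C = h/(m_e·c) ≈ 2.42631024 pm

cos θ = 1 - 2.4506/2.42631024
cos θ = 1 - 1.010011
cos θ = -0.010011

θ = arccos(-0.010011)
θ = 90.57°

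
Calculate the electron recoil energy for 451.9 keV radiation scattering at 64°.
149.9639 keV

By energy conservation: K_e = E_initial - E_final

First find the scattered photon energy:
Initial wavelength: λ = hc/E = 2.7436 pm
Compton shift: Δλ = λ_C(1 - cos(64°)) = 1.3627 pm
Final wavelength: λ' = 2.7436 + 1.3627 = 4.1063 pm
Final photon energy: E' = hc/λ' = 301.9361 keV

Electron kinetic energy:
K_e = E - E' = 451.9000 - 301.9361 = 149.9639 keV

(Intermediate values are shown rounded; full precision is carried through to the final answer.)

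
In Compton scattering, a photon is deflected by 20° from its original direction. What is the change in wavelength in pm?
0.1463 pm

Using the Compton scattering formula:
Δλ = λ_C(1 - cos θ)

where λ_C = h/(m_e·c) ≈ 2.4263 pm is the Compton wavelength of an electron.

For θ = 20°:
cos(20°) = 0.9397
1 - cos(20°) = 0.0603

Δλ = 2.4263 × 0.0603
Δλ = 0.1463 pm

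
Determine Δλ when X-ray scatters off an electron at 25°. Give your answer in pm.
0.2273 pm

Using the Compton scattering formula:
Δλ = λ_C(1 - cos θ)

where λ_C = h/(m_e·c) ≈ 2.4263 pm is the Compton wavelength of an electron.

For θ = 25°:
cos(25°) = 0.9063
1 - cos(25°) = 0.0937

Δλ = 2.4263 × 0.0937
Δλ = 0.2273 pm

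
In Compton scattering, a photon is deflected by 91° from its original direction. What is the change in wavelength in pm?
2.4687 pm

Using the Compton scattering formula:
Δλ = λ_C(1 - cos θ)

where λ_C = h/(m_e·c) ≈ 2.4263 pm is the Compton wavelength of an electron.

For θ = 91°:
cos(91°) = -0.0175
1 - cos(91°) = 1.0175

Δλ = 2.4263 × 1.0175
Δλ = 2.4687 pm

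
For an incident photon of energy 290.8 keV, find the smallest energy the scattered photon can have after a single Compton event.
136.0046 keV (at θ = 180°)

The scattered photon has minimum energy when its wavelength is maximum, i.e., when the Compton shift Δλ = λ_C(1 − cos θ) is maximum. This occurs at θ = 180° (backscattering), giving Δλ_max = 2λ_C = 4.8526 pm.

Initial wavelength: λ₀ = hc/E₀ = 4.2636 pm
Maximum final wavelength: λ'_max = λ₀ + 2λ_C = 4.2636 + 4.8526 = 9.1162 pm
Minimum final energy: E'_min = hc/λ'_max = 136.0046 keV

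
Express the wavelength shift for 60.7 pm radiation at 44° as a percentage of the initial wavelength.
1.1219%

Calculate the Compton shift:
Δλ = λ_C(1 - cos(44°))
Δλ = 2.4263 × (1 - cos(44°))
Δλ = 2.4263 × 0.2807
Δλ = 0.6810 pm

Percentage change:
(Δλ/λ₀) × 100 = (0.6810/60.7) × 100
= 1.1219%

(Intermediate values are shown rounded; full precision is carried through to the final answer.)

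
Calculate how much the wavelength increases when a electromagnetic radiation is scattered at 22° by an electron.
0.1767 pm

Using the Compton scattering formula:
Δλ = λ_C(1 - cos θ)

where λ_C = h/(m_e·c) ≈ 2.4263 pm is the Compton wavelength of an electron.

For θ = 22°:
cos(22°) = 0.9272
1 - cos(22°) = 0.0728

Δλ = 2.4263 × 0.0728
Δλ = 0.1767 pm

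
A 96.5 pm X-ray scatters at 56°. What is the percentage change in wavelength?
1.1083%

Calculate the Compton shift:
Δλ = λ_C(1 - cos(56°))
Δλ = 2.4263 × (1 - cos(56°))
Δλ = 2.4263 × 0.4408
Δλ = 1.0695 pm

Percentage change:
(Δλ/λ₀) × 100 = (1.0695/96.5) × 100
= 1.1083%

(Intermediate values are shown rounded; full precision is carried through to the final answer.)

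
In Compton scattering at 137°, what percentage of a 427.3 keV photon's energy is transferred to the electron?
0.5915 (or 59.15%)

Calculate initial and final photon energies:

Initial: E₀ = 427.3 keV → λ₀ = 2.9016 pm
Compton shift: Δλ = 4.2008 pm
Final wavelength: λ' = 7.1024 pm
Final energy: E' = 174.5673 keV

Fractional energy loss:
(E₀ - E')/E₀ = (427.3000 - 174.5673)/427.3000
= 252.7327/427.3000
= 0.5915
= 59.15%

(Intermediate values are shown rounded; full precision is carried through to the final answer.)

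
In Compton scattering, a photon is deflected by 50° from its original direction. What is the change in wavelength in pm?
0.8667 pm

Using the Compton scattering formula:
Δλ = λ_C(1 - cos θ)

where λ_C = h/(m_e·c) ≈ 2.4263 pm is the Compton wavelength of an electron.

For θ = 50°:
cos(50°) = 0.6428
1 - cos(50°) = 0.3572

Δλ = 2.4263 × 0.3572
Δλ = 0.8667 pm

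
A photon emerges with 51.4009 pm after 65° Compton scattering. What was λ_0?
50.0000 pm

From λ' = λ + Δλ, we have λ = λ' - Δλ

First calculate the Compton shift:
Δλ = λ_C(1 - cos θ)
Δλ = 2.4263 × (1 - cos(65°))
Δλ = 2.4263 × 0.5774
Δλ = 1.4009 pm

Initial wavelength:
λ = λ' - Δλ
λ = 51.4009 - 1.4009
λ = 50.0000 pm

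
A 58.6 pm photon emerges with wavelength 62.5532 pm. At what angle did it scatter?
129.00°

First find the wavelength shift:
Δλ = λ' - λ = 62.5532 - 58.6 = 3.9532 pm

Using Δλ = λ_C(1 - cos θ), with λ_C = h/(m_e·c) ≈ 2.42631024 pm:
cos θ = 1 - Δλ/λ_C
cos θ = 1 - 3.9532/2.42631024
cos θ = -0.629305

θ = arccos(-0.629305)
θ = 129.00°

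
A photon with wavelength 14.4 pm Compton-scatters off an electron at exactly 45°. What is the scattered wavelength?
15.1106 pm

Using the Compton formula: λ' = λ + λ_C(1 − cos θ)

For θ = 45°, cos θ = √2/2 (exact) ≈ 0.7071, so:
1 − cos 45° = 1 − (√2/2) ≈ 0.2929

Δλ = λ_C × 0.2929 = 2.4263 × 0.2929 = 0.7106 pm

λ' = 14.4 + 0.7106 = 15.1106 pm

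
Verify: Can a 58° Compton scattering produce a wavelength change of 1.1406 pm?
Yes, consistent

Calculate the expected shift for θ = 58°:

Δλ_expected = λ_C(1 - cos(58°))
Δλ_expected = 2.4263 × (1 - cos(58°))
Δλ_expected = 2.4263 × 0.4701
Δλ_expected = 1.1406 pm

Given shift: 1.1406 pm
Expected shift: 1.1406 pm
Difference: 0.0000 pm

The values match. This is consistent with Compton scattering at the stated angle.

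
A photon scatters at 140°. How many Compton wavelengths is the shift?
1.7660 λ_C

The Compton shift formula is:
Δλ = λ_C(1 - cos θ)

Dividing both sides by λ_C:
Δλ/λ_C = 1 - cos θ

For θ = 140°:
Δλ/λ_C = 1 - cos(140°)
Δλ/λ_C = 1 - -0.7660
Δλ/λ_C = 1.7660

This means the shift is 1.7660 × λ_C = 4.2850 pm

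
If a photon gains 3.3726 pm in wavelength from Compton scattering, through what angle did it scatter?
112.96°

From the Compton formula Δλ = λ_C(1 - cos θ), we can solve for θ:

cos θ = 1 - Δλ/λ_C

Given:
- Δλ = 3.3726 pm
- λ_C = h/(m_e·c) ≈ 2.42631024 pm

cos θ = 1 - 3.3726/2.42631024
cos θ = 1 - 1.390012
cos θ = -0.390012

θ = arccos(-0.390012)
θ = 112.96°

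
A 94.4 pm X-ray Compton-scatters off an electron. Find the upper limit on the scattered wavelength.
99.2526 pm (at θ = 180°)

The Compton shift is Δλ = λ_C(1 − cos θ).

Since cos θ ranges from −1 to 1, the factor (1 − cos θ) ranges from 0 to 2; the maximum shift occurs at θ = 180° (backscattering):
Δλ_max = 2λ_C = 2 × 2.4263 pm = 4.8526 pm

Maximum scattered wavelength:
λ'_max = λ₀ + Δλ_max = 94.4 + 4.8526 = 99.2526 pm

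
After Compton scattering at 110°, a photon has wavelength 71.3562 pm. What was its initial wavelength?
68.1000 pm

From λ' = λ + Δλ, we have λ = λ' - Δλ

First calculate the Compton shift:
Δλ = λ_C(1 - cos θ)
Δλ = 2.4263 × (1 - cos(110°))
Δλ = 2.4263 × 1.3420
Δλ = 3.2562 pm

Initial wavelength:
λ = λ' - Δλ
λ = 71.3562 - 3.2562
λ = 68.1000 pm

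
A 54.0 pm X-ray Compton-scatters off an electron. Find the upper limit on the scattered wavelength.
58.8526 pm (at θ = 180°)

The Compton shift is Δλ = λ_C(1 − cos θ).

Since cos θ ranges from −1 to 1, the factor (1 − cos θ) ranges from 0 to 2; the maximum shift occurs at θ = 180° (backscattering):
Δλ_max = 2λ_C = 2 × 2.4263 pm = 4.8526 pm

Maximum scattered wavelength:
λ'_max = λ₀ + Δλ_max = 54.0 + 4.8526 = 58.8526 pm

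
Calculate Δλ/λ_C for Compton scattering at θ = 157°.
1.9205 λ_C

The Compton shift formula is:
Δλ = λ_C(1 - cos θ)

Dividing both sides by λ_C:
Δλ/λ_C = 1 - cos θ

For θ = 157°:
Δλ/λ_C = 1 - cos(157°)
Δλ/λ_C = 1 - -0.9205
Δλ/λ_C = 1.9205

This means the shift is 1.9205 × λ_C = 4.6597 pm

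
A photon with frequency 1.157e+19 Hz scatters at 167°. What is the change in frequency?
1.805e+18 Hz (decrease)

Convert frequency to wavelength (c = 299792458 m/s):
λ₀ = c/f₀ = 299792458/1.157e+19 = 2.5911189e-11 m = 25.9112 pm

Calculate Compton shift:
Δλ = λ_C(1 - cos(167°)) = 4.7904 pm

Final wavelength:
λ' = λ₀ + Δλ = 25.9112 + 4.7904 = 30.7016 pm

Final frequency:
f' = c/λ' = 299792458/3.0701623e-11 = 9.7647103e+18 Hz

Frequency shift (decrease):
Δf = f₀ - f' = 1.157e+19 - 9.7647103e+18 = 1.805e+18 Hz

(Intermediate values are shown rounded; full precision is carried through to the final answer.)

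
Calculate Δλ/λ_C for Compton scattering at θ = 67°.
0.6093 λ_C

The Compton shift formula is:
Δλ = λ_C(1 - cos θ)

Dividing both sides by λ_C:
Δλ/λ_C = 1 - cos θ

For θ = 67°:
Δλ/λ_C = 1 - cos(67°)
Δλ/λ_C = 1 - 0.3907
Δλ/λ_C = 0.6093

This means the shift is 0.6093 × λ_C = 1.4783 pm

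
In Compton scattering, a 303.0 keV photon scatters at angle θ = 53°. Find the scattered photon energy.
245.1246 keV

First convert energy to wavelength:
λ = hc/E, with hc ≈ 1239.842 keV·pm (i.e. 1239.842 eV·nm)

For E = 303.0 keV = 303000 eV:
λ = 1239.842 keV·pm / 303.0 keV
λ = 4.0919 pm

Calculate the Compton shift:
Δλ = λ_C(1 - cos(53°)) = 2.4263 × 0.3982
Δλ = 0.9661 pm

Final wavelength:
λ' = 4.0919 + 0.9661 = 5.0580 pm

Final energy:
E' = hc/λ' = 1239.842 / 5.0580 = 245.1246 keV

(Intermediate values are shown rounded; full precision is carried through to the final answer.)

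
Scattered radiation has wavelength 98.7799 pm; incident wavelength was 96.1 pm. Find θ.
96.00°

First find the wavelength shift:
Δλ = λ' - λ = 98.7799 - 96.1 = 2.6799 pm

Using Δλ = λ_C(1 - cos θ), with λ_C = h/(m_e·c) ≈ 2.42631024 pm:
cos θ = 1 - Δλ/λ_C
cos θ = 1 - 2.6799/2.42631024
cos θ = -0.104517

θ = arccos(-0.104517)
θ = 96.00°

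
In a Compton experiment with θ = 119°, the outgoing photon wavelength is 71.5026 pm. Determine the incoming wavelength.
67.9000 pm

From λ' = λ + Δλ, we have λ = λ' - Δλ

First calculate the Compton shift:
Δλ = λ_C(1 - cos θ)
Δλ = 2.4263 × (1 - cos(119°))
Δλ = 2.4263 × 1.4848
Δλ = 3.6026 pm

Initial wavelength:
λ = λ' - Δλ
λ = 71.5026 - 3.6026
λ = 67.9000 pm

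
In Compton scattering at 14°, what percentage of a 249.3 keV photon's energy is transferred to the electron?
0.0143 (or 1.43%)

Calculate initial and final photon energies:

Initial: E₀ = 249.3 keV → λ₀ = 4.9733 pm
Compton shift: Δλ = 0.0721 pm
Final wavelength: λ' = 5.0454 pm
Final energy: E' = 245.7388 keV

Fractional energy loss:
(E₀ - E')/E₀ = (249.3000 - 245.7388)/249.3000
= 3.5612/249.3000
= 0.0143
= 1.43%

(Intermediate values are shown rounded; full precision is carried through to the final answer.)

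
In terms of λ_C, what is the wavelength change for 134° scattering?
1.6947 λ_C

The Compton shift formula is:
Δλ = λ_C(1 - cos θ)

Dividing both sides by λ_C:
Δλ/λ_C = 1 - cos θ

For θ = 134°:
Δλ/λ_C = 1 - cos(134°)
Δλ/λ_C = 1 - -0.6947
Δλ/λ_C = 1.6947

This means the shift is 1.6947 × λ_C = 4.1118 pm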